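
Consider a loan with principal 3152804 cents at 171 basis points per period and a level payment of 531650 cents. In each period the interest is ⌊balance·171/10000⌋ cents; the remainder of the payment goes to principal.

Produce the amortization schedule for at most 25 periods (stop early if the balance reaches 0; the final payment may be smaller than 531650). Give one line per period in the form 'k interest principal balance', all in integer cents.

1. interest=⌊3152804·171/10000⌋=53912; principal=531650-53912=477738; balance=3152804-477738=2675066
2. interest=⌊2675066·171/10000⌋=45743; principal=531650-45743=485907; balance=2675066-485907=2189159
3. interest=⌊2189159·171/10000⌋=37434; principal=531650-37434=494216; balance=2189159-494216=1694943
4. interest=⌊1694943·171/10000⌋=28983; principal=531650-28983=502667; balance=1694943-502667=1192276
5. interest=⌊1192276·171/10000⌋=20387; principal=531650-20387=511263; balance=1192276-511263=681013
6. interest=⌊681013·171/10000⌋=11645; principal=531650-11645=520005; balance=681013-520005=161008
7. interest=⌊161008·171/10000⌋=2753; principal=min(531650-2753,161008)=161008; balance=161008-161008=0

1 53912 477738 2675066
2 45743 485907 2189159
3 37434 494216 1694943
4 28983 502667 1192276
5 20387 511263 681013
6 11645 520005 161008
7 2753 161008 0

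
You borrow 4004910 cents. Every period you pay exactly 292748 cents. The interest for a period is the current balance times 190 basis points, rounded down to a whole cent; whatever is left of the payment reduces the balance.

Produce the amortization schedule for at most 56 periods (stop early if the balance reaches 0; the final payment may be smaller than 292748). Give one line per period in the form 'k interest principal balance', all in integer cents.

1 76093 216655 3788255
2 71976 220772 3567483
3 67782 224966 3342517
4 63507 229241 3113276
5 59152 233596 2879680
6 54713 238035 2641645
7 50191 242557 2399088
8 45582 247166 2151922
9 40886 251862 1900060
10 36101 256647 1643413
11 31224 261524 1381889
12 26255 266493 1115396
13 21192 271556 843840
14 16032 276716 567124
15 10775 281973 285151
16 5417 285151 0

1. interest=⌊4004910·190/10000⌋=76093; principal=292748-76093=216655; balance=4004910-216655=3788255
2. interest=⌊3788255·190/10000⌋=71976; principal=292748-71976=220772; balance=3788255-220772=3567483
3. interest=⌊3567483·190/10000⌋=67782; principal=292748-67782=224966; balance=3567483-224966=3342517
4. interest=⌊3342517·190/10000⌋=63507; principal=292748-63507=229241; balance=3342517-229241=3113276
5. interest=⌊3113276·190/10000⌋=59152; principal=292748-59152=233596; balance=3113276-233596=2879680
6. interest=⌊2879680·190/10000⌋=54713; principal=292748-54713=238035; balance=2879680-238035=2641645
7. interest=⌊2641645·190/10000⌋=50191; principal=292748-50191=242557; balance=2641645-242557=2399088
8. interest=⌊2399088·190/10000⌋=45582; principal=292748-45582=247166; balance=2399088-247166=2151922
9. interest=⌊2151922·190/10000⌋=40886; principal=292748-40886=251862; balance=2151922-251862=1900060
10. interest=⌊1900060·190/10000⌋=36101; principal=292748-36101=256647; balance=1900060-256647=1643413
11. interest=⌊1643413·190/10000⌋=31224; principal=292748-31224=261524; balance=1643413-261524=1381889
12. interest=⌊1381889·190/10000⌋=26255; principal=292748-26255=266493; balance=1381889-266493=1115396
13. interest=⌊1115396·190/10000⌋=21192; principal=292748-21192=271556; balance=1115396-271556=843840
14. interest=⌊843840·190/10000⌋=16032; principal=292748-16032=276716; balance=843840-276716=567124
15. interest=⌊567124·190/10000⌋=10775; principal=292748-10775=281973; balance=567124-281973=285151
16. interest=⌊285151·190/10000⌋=5417; principal=min(292748-5417,285151)=285151; balance=285151-285151=0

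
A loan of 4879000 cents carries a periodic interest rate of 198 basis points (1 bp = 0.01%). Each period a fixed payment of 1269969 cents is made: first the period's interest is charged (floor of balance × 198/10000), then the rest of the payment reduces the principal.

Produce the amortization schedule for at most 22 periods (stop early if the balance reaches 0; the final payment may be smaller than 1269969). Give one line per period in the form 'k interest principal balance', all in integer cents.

1 96604 1173365 3705635
2 73371 1196598 2509037
3 49678 1220291 1288746
4 25517 1244452 44294
5 877 44294 0

1. interest=⌊4879000·198/10000⌋=96604; principal=1269969-96604=1173365; balance=4879000-1173365=3705635
2. interest=⌊3705635·198/10000⌋=73371; principal=1269969-73371=1196598; balance=3705635-1196598=2509037
3. interest=⌊2509037·198/10000⌋=49678; principal=1269969-49678=1220291; balance=2509037-1220291=1288746
4. interest=⌊1288746·198/10000⌋=25517; principal=1269969-25517=1244452; balance=1288746-1244452=44294
5. interest=⌊44294·198/10000⌋=877; principal=min(1269969-877,44294)=44294; balance=44294-44294=0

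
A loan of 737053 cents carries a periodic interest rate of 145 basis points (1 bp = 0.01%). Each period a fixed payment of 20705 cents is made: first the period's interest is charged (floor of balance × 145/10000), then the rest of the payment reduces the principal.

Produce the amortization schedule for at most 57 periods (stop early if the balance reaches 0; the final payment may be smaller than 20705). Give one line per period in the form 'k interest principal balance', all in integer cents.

1. interest=⌊737053·145/10000⌋=10687; principal=20705-10687=10018; balance=737053-10018=727035
2. interest=⌊727035·145/10000⌋=10542; principal=20705-10542=10163; balance=727035-10163=716872
3. interest=⌊716872·145/10000⌋=10394; principal=20705-10394=10311; balance=716872-10311=706561
4. interest=⌊706561·145/10000⌋=10245; principal=20705-10245=10460; balance=706561-10460=696101
5. interest=⌊696101·145/10000⌋=10093; principal=20705-10093=10612; balance=696101-10612=685489
6. interest=⌊685489·145/10000⌋=9939; principal=20705-9939=10766; balance=685489-10766=674723
7. interest=⌊674723·145/10000⌋=9783; principal=20705-9783=10922; balance=674723-10922=663801
8. interest=⌊663801·145/10000⌋=9625; principal=20705-9625=11080; balance=663801-11080=652721
9. interest=⌊652721·145/10000⌋=9464; principal=20705-9464=11241; balance=652721-11241=641480
10. interest=⌊641480·145/10000⌋=9301; principal=20705-9301=11404; balance=641480-11404=630076
11. interest=⌊630076·145/10000⌋=9136; principal=20705-9136=11569; balance=630076-11569=618507
12. interest=⌊618507·145/10000⌋=8968; principal=20705-8968=11737; balance=618507-11737=606770
13. interest=⌊606770·145/10000⌋=8798; principal=20705-8798=11907; balance=606770-11907=594863
14. interest=⌊594863·145/10000⌋=8625; principal=20705-8625=12080; balance=594863-12080=582783
15. interest=⌊582783·145/10000⌋=8450; principal=20705-8450=12255; balance=582783-12255=570528
16. interest=⌊570528·145/10000⌋=8272; principal=20705-8272=12433; balance=570528-12433=558095
17. interest=⌊558095·145/10000⌋=8092; principal=20705-8092=12613; balance=558095-12613=545482
18. interest=⌊545482·145/10000⌋=7909; principal=20705-7909=12796; balance=545482-12796=532686
19. interest=⌊532686·145/10000⌋=7723; principal=20705-7723=12982; balance=532686-12982=519704
20. interest=⌊519704·145/10000⌋=7535; principal=20705-7535=13170; balance=519704-13170=506534
21. interest=⌊506534·145/10000⌋=7344; principal=20705-7344=13361; balance=506534-13361=493173
22. interest=⌊493173·145/10000⌋=7151; principal=20705-7151=13554; balance=493173-13554=479619
23. interest=⌊479619·145/10000⌋=6954; principal=20705-6954=13751; balance=479619-13751=465868
24. interest=⌊465868·145/10000⌋=6755; principal=20705-6755=13950; balance=465868-13950=451918
25. interest=⌊451918·145/10000⌋=6552; principal=20705-6552=14153; balance=451918-14153=437765
26. interest=⌊437765·145/10000⌋=6347; principal=20705-6347=14358; balance=437765-14358=423407
27. interest=⌊423407·145/10000⌋=6139; principal=20705-6139=14566; balance=423407-14566=408841
28. interest=⌊408841·145/10000⌋=5928; principal=20705-5928=14777; balance=408841-14777=394064
29. interest=⌊394064·145/10000⌋=5713; principal=20705-5713=14992; balance=394064-14992=379072
30. interest=⌊379072·145/10000⌋=5496; principal=20705-5496=15209; balance=379072-15209=363863
31. interest=⌊363863·145/10000⌋=5276; principal=20705-5276=15429; balance=363863-15429=348434
32. interest=⌊348434·145/10000⌋=5052; principal=20705-5052=15653; balance=348434-15653=332781
33. interest=⌊332781·145/10000⌋=4825; principal=20705-4825=15880; balance=332781-15880=316901
34. interest=⌊316901·145/10000⌋=4595; principal=20705-4595=16110; balance=316901-16110=300791
35. interest=⌊300791·145/10000⌋=4361; principal=20705-4361=16344; balance=300791-16344=284447
36. interest=⌊284447·145/10000⌋=4124; principal=20705-4124=16581; balance=284447-16581=267866
37. interest=⌊267866·145/10000⌋=3884; principal=20705-3884=16821; balance=267866-16821=251045
38. interest=⌊251045·145/10000⌋=3640; principal=20705-3640=17065; balance=251045-17065=233980
39. interest=⌊233980·145/10000⌋=3392; principal=20705-3392=17313; balance=233980-17313=216667
40. interest=⌊216667·145/10000⌋=3141; principal=20705-3141=17564; balance=216667-17564=199103
41. interest=⌊199103·145/10000⌋=2886; principal=20705-2886=17819; balance=199103-17819=181284
42. interest=⌊181284·145/10000⌋=2628; principal=20705-2628=18077; balance=181284-18077=163207
43. interest=⌊163207·145/10000⌋=2366; principal=20705-2366=18339; balance=163207-18339=144868
44. interest=⌊144868·145/10000⌋=2100; principal=20705-2100=18605; balance=144868-18605=126263
45. interest=⌊126263·145/10000⌋=1830; principal=20705-1830=18875; balance=126263-18875=107388
46. interest=⌊107388·145/10000⌋=1557; principal=20705-1557=19148; balance=107388-19148=88240
47. interest=⌊88240·145/10000⌋=1279; principal=20705-1279=19426; balance=88240-19426=68814
48. interest=⌊68814·145/10000⌋=997; principal=20705-997=19708; balance=68814-19708=49106
49. interest=⌊49106·145/10000⌋=712; principal=20705-712=19993; balance=49106-19993=29113
50. interest=⌊29113·145/10000⌋=422; principal=20705-422=20283; balance=29113-20283=8830
51. interest=⌊8830·145/10000⌋=128; principal=min(20705-128,8830)=8830; balance=8830-8830=0

1 10687 10018 727035
2 10542 10163 716872
3 10394 10311 706561
4 10245 10460 696101
5 10093 10612 685489
6 9939 10766 674723
7 9783 10922 663801
8 9625 11080 652721
9 9464 11241 641480
10 9301 11404 630076
11 9136 11569 618507
12 8968 11737 606770
13 8798 11907 594863
14 8625 12080 582783
15 8450 12255 570528
16 8272 12433 558095
17 8092 12613 545482
18 7909 12796 532686
19 7723 12982 519704
20 7535 13170 506534
21 7344 13361 493173
22 7151 13554 479619
23 6954 13751 465868
24 6755 13950 451918
25 6552 14153 437765
26 6347 14358 423407
27 6139 14566 408841
28 5928 14777 394064
29 5713 14992 379072
30 5496 15209 363863
31 5276 15429 348434
32 5052 15653 332781
33 4825 15880 316901
34 4595 16110 300791
35 4361 16344 284447
36 4124 16581 267866
37 3884 16821 251045
38 3640 17065 233980
39 3392 17313 216667
40 3141 17564 199103
41 2886 17819 181284
42 2628 18077 163207
43 2366 18339 144868
44 2100 18605 126263
45 1830 18875 107388
46 1557 19148 88240
47 1279 19426 68814
48 997 19708 49106
49 712 19993 29113
50 422 20283 8830
51 128 8830 0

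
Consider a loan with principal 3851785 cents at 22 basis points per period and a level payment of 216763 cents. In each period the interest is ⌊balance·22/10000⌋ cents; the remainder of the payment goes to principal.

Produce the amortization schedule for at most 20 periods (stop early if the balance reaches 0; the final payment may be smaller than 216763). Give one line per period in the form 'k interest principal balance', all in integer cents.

1. interest=⌊3851785·22/10000⌋=8473; principal=216763-8473=208290; balance=3851785-208290=3643495
2. interest=⌊3643495·22/10000⌋=8015; principal=216763-8015=208748; balance=3643495-208748=3434747
3. interest=⌊3434747·22/10000⌋=7556; principal=216763-7556=209207; balance=3434747-209207=3225540
4. interest=⌊3225540·22/10000⌋=7096; principal=216763-7096=209667; balance=3225540-209667=3015873
5. interest=⌊3015873·22/10000⌋=6634; principal=216763-6634=210129; balance=3015873-210129=2805744
6. interest=⌊2805744·22/10000⌋=6172; principal=216763-6172=210591; balance=2805744-210591=2595153
7. interest=⌊2595153·22/10000⌋=5709; principal=216763-5709=211054; balance=2595153-211054=2384099
8. interest=⌊2384099·22/10000⌋=5245; principal=216763-5245=211518; balance=2384099-211518=2172581
9. interest=⌊2172581·22/10000⌋=4779; principal=216763-4779=211984; balance=2172581-211984=1960597
10. interest=⌊1960597·22/10000⌋=4313; principal=216763-4313=212450; balance=1960597-212450=1748147
11. interest=⌊1748147·22/10000⌋=3845; principal=216763-3845=212918; balance=1748147-212918=1535229
12. interest=⌊1535229·22/10000⌋=3377; principal=216763-3377=213386; balance=1535229-213386=1321843
13. interest=⌊1321843·22/10000⌋=2908; principal=216763-2908=213855; balance=1321843-213855=1107988
14. interest=⌊1107988·22/10000⌋=2437; principal=216763-2437=214326; balance=1107988-214326=893662
15. interest=⌊893662·22/10000⌋=1966; principal=216763-1966=214797; balance=893662-214797=678865
16. interest=⌊678865·22/10000⌋=1493; principal=216763-1493=215270; balance=678865-215270=463595
17. interest=⌊463595·22/10000⌋=1019; principal=216763-1019=215744; balance=463595-215744=247851
18. interest=⌊247851·22/10000⌋=545; principal=216763-545=216218; balance=247851-216218=31633
19. interest=⌊31633·22/10000⌋=69; principal=min(216763-69,31633)=31633; balance=31633-31633=0

1 8473 208290 3643495
2 8015 208748 3434747
3 7556 209207 3225540
4 7096 209667 3015873
5 6634 210129 2805744
6 6172 210591 2595153
7 5709 211054 2384099
8 5245 211518 2172581
9 4779 211984 1960597
10 4313 212450 1748147
11 3845 212918 1535229
12 3377 213386 1321843
13 2908 213855 1107988
14 2437 214326 893662
15 1966 214797 678865
16 1493 215270 463595
17 1019 215744 247851
18 545 216218 31633
19 69 31633 0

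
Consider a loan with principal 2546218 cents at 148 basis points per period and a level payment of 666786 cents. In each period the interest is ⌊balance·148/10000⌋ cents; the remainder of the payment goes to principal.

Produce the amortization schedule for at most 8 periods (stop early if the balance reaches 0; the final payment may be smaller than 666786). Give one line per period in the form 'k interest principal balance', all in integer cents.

1 37684 629102 1917116
2 28373 638413 1278703
3 18924 647862 630841
4 9336 630841 0

1. interest=⌊2546218·148/10000⌋=37684; principal=666786-37684=629102; balance=2546218-629102=1917116
2. interest=⌊1917116·148/10000⌋=28373; principal=666786-28373=638413; balance=1917116-638413=1278703
3. interest=⌊1278703·148/10000⌋=18924; principal=666786-18924=647862; balance=1278703-647862=630841
4. interest=⌊630841·148/10000⌋=9336; principal=min(666786-9336,630841)=630841; balance=630841-630841=0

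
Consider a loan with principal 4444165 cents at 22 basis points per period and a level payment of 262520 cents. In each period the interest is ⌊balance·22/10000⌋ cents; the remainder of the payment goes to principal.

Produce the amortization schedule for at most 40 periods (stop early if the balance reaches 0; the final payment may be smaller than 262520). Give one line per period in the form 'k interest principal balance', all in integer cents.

1 9777 252743 4191422
2 9221 253299 3938123
3 8663 253857 3684266
4 8105 254415 3429851
5 7545 254975 3174876
6 6984 255536 2919340
7 6422 256098 2663242
8 5859 256661 2406581
9 5294 257226 2149355
10 4728 257792 1891563
11 4161 258359 1633204
12 3593 258927 1374277
13 3023 259497 1114780
14 2452 260068 854712
15 1880 260640 594072
16 1306 261214 332858
17 732 261788 71070
18 156 71070 0

1. interest=⌊4444165·22/10000⌋=9777; principal=262520-9777=252743; balance=4444165-252743=4191422
2. interest=⌊4191422·22/10000⌋=9221; principal=262520-9221=253299; balance=4191422-253299=3938123
3. interest=⌊3938123·22/10000⌋=8663; principal=262520-8663=253857; balance=3938123-253857=3684266
4. interest=⌊3684266·22/10000⌋=8105; principal=262520-8105=254415; balance=3684266-254415=3429851
5. interest=⌊3429851·22/10000⌋=7545; principal=262520-7545=254975; balance=3429851-254975=3174876
6. interest=⌊3174876·22/10000⌋=6984; principal=262520-6984=255536; balance=3174876-255536=2919340
7. interest=⌊2919340·22/10000⌋=6422; principal=262520-6422=256098; balance=2919340-256098=2663242
8. interest=⌊2663242·22/10000⌋=5859; principal=262520-5859=256661; balance=2663242-256661=2406581
9. interest=⌊2406581·22/10000⌋=5294; principal=262520-5294=257226; balance=2406581-257226=2149355
10. interest=⌊2149355·22/10000⌋=4728; principal=262520-4728=257792; balance=2149355-257792=1891563
11. interest=⌊1891563·22/10000⌋=4161; principal=262520-4161=258359; balance=1891563-258359=1633204
12. interest=⌊1633204·22/10000⌋=3593; principal=262520-3593=258927; balance=1633204-258927=1374277
13. interest=⌊1374277·22/10000⌋=3023; principal=262520-3023=259497; balance=1374277-259497=1114780
14. interest=⌊1114780·22/10000⌋=2452; principal=262520-2452=260068; balance=1114780-260068=854712
15. interest=⌊854712·22/10000⌋=1880; principal=262520-1880=260640; balance=854712-260640=594072
16. interest=⌊594072·22/10000⌋=1306; principal=262520-1306=261214; balance=594072-261214=332858
17. interest=⌊332858·22/10000⌋=732; principal=262520-732=261788; balance=332858-261788=71070
18. interest=⌊71070·22/10000⌋=156; principal=min(262520-156,71070)=71070; balance=71070-71070=0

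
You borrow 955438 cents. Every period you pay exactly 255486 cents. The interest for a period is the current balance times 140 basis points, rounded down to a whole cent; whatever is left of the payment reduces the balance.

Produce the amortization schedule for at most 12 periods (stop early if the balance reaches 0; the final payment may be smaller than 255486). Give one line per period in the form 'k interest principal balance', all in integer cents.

1. interest=⌊955438·140/10000⌋=13376; principal=255486-13376=242110; balance=955438-242110=713328
2. interest=⌊713328·140/10000⌋=9986; principal=255486-9986=245500; balance=713328-245500=467828
3. interest=⌊467828·140/10000⌋=6549; principal=255486-6549=248937; balance=467828-248937=218891
4. interest=⌊218891·140/10000⌋=3064; principal=min(255486-3064,218891)=218891; balance=218891-218891=0

1 13376 242110 713328
2 9986 245500 467828
3 6549 248937 218891
4 3064 218891 0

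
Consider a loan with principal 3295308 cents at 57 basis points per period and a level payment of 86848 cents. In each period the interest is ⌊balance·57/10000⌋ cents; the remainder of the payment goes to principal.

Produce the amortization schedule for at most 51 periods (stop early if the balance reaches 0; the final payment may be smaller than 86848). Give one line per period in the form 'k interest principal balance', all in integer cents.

1. interest=⌊3295308·57/10000⌋=18783; principal=86848-18783=68065; balance=3295308-68065=3227243
2. interest=⌊3227243·57/10000⌋=18395; principal=86848-18395=68453; balance=3227243-68453=3158790
3. interest=⌊3158790·57/10000⌋=18005; principal=86848-18005=68843; balance=3158790-68843=3089947
4. interest=⌊3089947·57/10000⌋=17612; principal=86848-17612=69236; balance=3089947-69236=3020711
5. interest=⌊3020711·57/10000⌋=17218; principal=86848-17218=69630; balance=3020711-69630=2951081
6. interest=⌊2951081·57/10000⌋=16821; principal=86848-16821=70027; balance=2951081-70027=2881054
7. interest=⌊2881054·57/10000⌋=16422; principal=86848-16422=70426; balance=2881054-70426=2810628
8. interest=⌊2810628·57/10000⌋=16020; principal=86848-16020=70828; balance=2810628-70828=2739800
9. interest=⌊2739800·57/10000⌋=15616; principal=86848-15616=71232; balance=2739800-71232=2668568
10. interest=⌊2668568·57/10000⌋=15210; principal=86848-15210=71638; balance=2668568-71638=2596930
11. interest=⌊2596930·57/10000⌋=14802; principal=86848-14802=72046; balance=2596930-72046=2524884
12. interest=⌊2524884·57/10000⌋=14391; principal=86848-14391=72457; balance=2524884-72457=2452427
13. interest=⌊2452427·57/10000⌋=13978; principal=86848-13978=72870; balance=2452427-72870=2379557
14. interest=⌊2379557·57/10000⌋=13563; principal=86848-13563=73285; balance=2379557-73285=2306272
15. interest=⌊2306272·57/10000⌋=13145; principal=86848-13145=73703; balance=2306272-73703=2232569
16. interest=⌊2232569·57/10000⌋=12725; principal=86848-12725=74123; balance=2232569-74123=2158446
17. interest=⌊2158446·57/10000⌋=12303; principal=86848-12303=74545; balance=2158446-74545=2083901
18. interest=⌊2083901·57/10000⌋=11878; principal=86848-11878=74970; balance=2083901-74970=2008931
19. interest=⌊2008931·57/10000⌋=11450; principal=86848-11450=75398; balance=2008931-75398=1933533
20. interest=⌊1933533·57/10000⌋=11021; principal=86848-11021=75827; balance=1933533-75827=1857706
21. interest=⌊1857706·57/10000⌋=10588; principal=86848-10588=76260; balance=1857706-76260=1781446
22. interest=⌊1781446·57/10000⌋=10154; principal=86848-10154=76694; balance=1781446-76694=1704752
23. interest=⌊1704752·57/10000⌋=9717; principal=86848-9717=77131; balance=1704752-77131=1627621
24. interest=⌊1627621·57/10000⌋=9277; principal=86848-9277=77571; balance=1627621-77571=1550050
25. interest=⌊1550050·57/10000⌋=8835; principal=86848-8835=78013; balance=1550050-78013=1472037
26. interest=⌊1472037·57/10000⌋=8390; principal=86848-8390=78458; balance=1472037-78458=1393579
27. interest=⌊1393579·57/10000⌋=7943; principal=86848-7943=78905; balance=1393579-78905=1314674
28. interest=⌊1314674·57/10000⌋=7493; principal=86848-7493=79355; balance=1314674-79355=1235319
29. interest=⌊1235319·57/10000⌋=7041; principal=86848-7041=79807; balance=1235319-79807=1155512
30. interest=⌊1155512·57/10000⌋=6586; principal=86848-6586=80262; balance=1155512-80262=1075250
31. interest=⌊1075250·57/10000⌋=6128; principal=86848-6128=80720; balance=1075250-80720=994530
32. interest=⌊994530·57/10000⌋=5668; principal=86848-5668=81180; balance=994530-81180=913350
33. interest=⌊913350·57/10000⌋=5206; principal=86848-5206=81642; balance=913350-81642=831708
34. interest=⌊831708·57/10000⌋=4740; principal=86848-4740=82108; balance=831708-82108=749600
35. interest=⌊749600·57/10000⌋=4272; principal=86848-4272=82576; balance=749600-82576=667024
36. interest=⌊667024·57/10000⌋=3802; principal=86848-3802=83046; balance=667024-83046=583978
37. interest=⌊583978·57/10000⌋=3328; principal=86848-3328=83520; balance=583978-83520=500458
38. interest=⌊500458·57/10000⌋=2852; principal=86848-2852=83996; balance=500458-83996=416462
39. interest=⌊416462·57/10000⌋=2373; principal=86848-2373=84475; balance=416462-84475=331987
40. interest=⌊331987·57/10000⌋=1892; principal=86848-1892=84956; balance=331987-84956=247031
41. interest=⌊247031·57/10000⌋=1408; principal=86848-1408=85440; balance=247031-85440=161591
42. interest=⌊161591·57/10000⌋=921; principal=86848-921=85927; balance=161591-85927=75664
43. interest=⌊75664·57/10000⌋=431; principal=min(86848-431,75664)=75664; balance=75664-75664=0

1 18783 68065 3227243
2 18395 68453 3158790
3 18005 68843 3089947
4 17612 69236 3020711
5 17218 69630 2951081
6 16821 70027 2881054
7 16422 70426 2810628
8 16020 70828 2739800
9 15616 71232 2668568
10 15210 71638 2596930
11 14802 72046 2524884
12 14391 72457 2452427
13 13978 72870 2379557
14 13563 73285 2306272
15 13145 73703 2232569
16 12725 74123 2158446
17 12303 74545 2083901
18 11878 74970 2008931
19 11450 75398 1933533
20 11021 75827 1857706
21 10588 76260 1781446
22 10154 76694 1704752
23 9717 77131 1627621
24 9277 77571 1550050
25 8835 78013 1472037
26 8390 78458 1393579
27 7943 78905 1314674
28 7493 79355 1235319
29 7041 79807 1155512
30 6586 80262 1075250
31 6128 80720 994530
32 5668 81180 913350
33 5206 81642 831708
34 4740 82108 749600
35 4272 82576 667024
36 3802 83046 583978
37 3328 83520 500458
38 2852 83996 416462
39 2373 84475 331987
40 1892 84956 247031
41 1408 85440 161591
42 921 85927 75664
43 431 75664 0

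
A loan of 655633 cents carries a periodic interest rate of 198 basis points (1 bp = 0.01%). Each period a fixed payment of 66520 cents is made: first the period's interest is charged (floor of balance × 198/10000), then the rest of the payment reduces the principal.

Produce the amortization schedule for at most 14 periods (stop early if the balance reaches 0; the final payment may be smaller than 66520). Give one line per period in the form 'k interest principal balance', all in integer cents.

1. interest=⌊655633·198/10000⌋=12981; principal=66520-12981=53539; balance=655633-53539=602094
2. interest=⌊602094·198/10000⌋=11921; principal=66520-11921=54599; balance=602094-54599=547495
3. interest=⌊547495·198/10000⌋=10840; principal=66520-10840=55680; balance=547495-55680=491815
4. interest=⌊491815·198/10000⌋=9737; principal=66520-9737=56783; balance=491815-56783=435032
5. interest=⌊435032·198/10000⌋=8613; principal=66520-8613=57907; balance=435032-57907=377125
6. interest=⌊377125·198/10000⌋=7467; principal=66520-7467=59053; balance=377125-59053=318072
7. interest=⌊318072·198/10000⌋=6297; principal=66520-6297=60223; balance=318072-60223=257849
8. interest=⌊257849·198/10000⌋=5105; principal=66520-5105=61415; balance=257849-61415=196434
9. interest=⌊196434·198/10000⌋=3889; principal=66520-3889=62631; balance=196434-62631=133803
10. interest=⌊133803·198/10000⌋=2649; principal=66520-2649=63871; balance=133803-63871=69932
11. interest=⌊69932·198/10000⌋=1384; principal=66520-1384=65136; balance=69932-65136=4796
12. interest=⌊4796·198/10000⌋=94; principal=min(66520-94,4796)=4796; balance=4796-4796=0

1 12981 53539 602094
2 11921 54599 547495
3 10840 55680 491815
4 9737 56783 435032
5 8613 57907 377125
6 7467 59053 318072
7 6297 60223 257849
8 5105 61415 196434
9 3889 62631 133803
10 2649 63871 69932
11 1384 65136 4796
12 94 4796 0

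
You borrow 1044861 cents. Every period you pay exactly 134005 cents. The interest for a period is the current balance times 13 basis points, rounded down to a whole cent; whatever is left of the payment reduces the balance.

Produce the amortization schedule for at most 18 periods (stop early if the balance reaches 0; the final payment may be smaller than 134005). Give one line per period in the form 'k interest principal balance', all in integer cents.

1 1358 132647 912214
2 1185 132820 779394
3 1013 132992 646402
4 840 133165 513237
5 667 133338 379899
6 493 133512 246387
7 320 133685 112702
8 146 112702 0

1. interest=⌊1044861·13/10000⌋=1358; principal=134005-1358=132647; balance=1044861-132647=912214
2. interest=⌊912214·13/10000⌋=1185; principal=134005-1185=132820; balance=912214-132820=779394
3. interest=⌊779394·13/10000⌋=1013; principal=134005-1013=132992; balance=779394-132992=646402
4. interest=⌊646402·13/10000⌋=840; principal=134005-840=133165; balance=646402-133165=513237
5. interest=⌊513237·13/10000⌋=667; principal=134005-667=133338; balance=513237-133338=379899
6. interest=⌊379899·13/10000⌋=493; principal=134005-493=133512; balance=379899-133512=246387
7. interest=⌊246387·13/10000⌋=320; principal=134005-320=133685; balance=246387-133685=112702
8. interest=⌊112702·13/10000⌋=146; principal=min(134005-146,112702)=112702; balance=112702-112702=0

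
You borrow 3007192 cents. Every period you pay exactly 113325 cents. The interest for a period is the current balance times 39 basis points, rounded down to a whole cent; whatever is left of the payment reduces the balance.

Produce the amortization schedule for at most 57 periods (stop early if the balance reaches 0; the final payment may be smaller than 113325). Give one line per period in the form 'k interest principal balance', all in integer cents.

1 11728 101597 2905595
2 11331 101994 2803601
3 10934 102391 2701210
4 10534 102791 2598419
5 10133 103192 2495227
6 9731 103594 2391633
7 9327 103998 2287635
8 8921 104404 2183231
9 8514 104811 2078420
10 8105 105220 1973200
11 7695 105630 1867570
12 7283 106042 1761528
13 6869 106456 1655072
14 6454 106871 1548201
15 6037 107288 1440913
16 5619 107706 1333207
17 5199 108126 1225081
18 4777 108548 1116533
19 4354 108971 1007562
20 3929 109396 898166
21 3502 109823 788343
22 3074 110251 678092
23 2644 110681 567411
24 2212 111113 456298
25 1779 111546 344752
26 1344 111981 232771
27 907 112418 120353
28 469 112856 7497
29 29 7497 0

1. interest=⌊3007192·39/10000⌋=11728; principal=113325-11728=101597; balance=3007192-101597=2905595
2. interest=⌊2905595·39/10000⌋=11331; principal=113325-11331=101994; balance=2905595-101994=2803601
3. interest=⌊2803601·39/10000⌋=10934; principal=113325-10934=102391; balance=2803601-102391=2701210
4. interest=⌊2701210·39/10000⌋=10534; principal=113325-10534=102791; balance=2701210-102791=2598419
5. interest=⌊2598419·39/10000⌋=10133; principal=113325-10133=103192; balance=2598419-103192=2495227
6. interest=⌊2495227·39/10000⌋=9731; principal=113325-9731=103594; balance=2495227-103594=2391633
7. interest=⌊2391633·39/10000⌋=9327; principal=113325-9327=103998; balance=2391633-103998=2287635
8. interest=⌊2287635·39/10000⌋=8921; principal=113325-8921=104404; balance=2287635-104404=2183231
9. interest=⌊2183231·39/10000⌋=8514; principal=113325-8514=104811; balance=2183231-104811=2078420
10. interest=⌊2078420·39/10000⌋=8105; principal=113325-8105=105220; balance=2078420-105220=1973200
11. interest=⌊1973200·39/10000⌋=7695; principal=113325-7695=105630; balance=1973200-105630=1867570
12. interest=⌊1867570·39/10000⌋=7283; principal=113325-7283=106042; balance=1867570-106042=1761528
13. interest=⌊1761528·39/10000⌋=6869; principal=113325-6869=106456; balance=1761528-106456=1655072
14. interest=⌊1655072·39/10000⌋=6454; principal=113325-6454=106871; balance=1655072-106871=1548201
15. interest=⌊1548201·39/10000⌋=6037; principal=113325-6037=107288; balance=1548201-107288=1440913
16. interest=⌊1440913·39/10000⌋=5619; principal=113325-5619=107706; balance=1440913-107706=1333207
17. interest=⌊1333207·39/10000⌋=5199; principal=113325-5199=108126; balance=1333207-108126=1225081
18. interest=⌊1225081·39/10000⌋=4777; principal=113325-4777=108548; balance=1225081-108548=1116533
19. interest=⌊1116533·39/10000⌋=4354; principal=113325-4354=108971; balance=1116533-108971=1007562
20. interest=⌊1007562·39/10000⌋=3929; principal=113325-3929=109396; balance=1007562-109396=898166
21. interest=⌊898166·39/10000⌋=3502; principal=113325-3502=109823; balance=898166-109823=788343
22. interest=⌊788343·39/10000⌋=3074; principal=113325-3074=110251; balance=788343-110251=678092
23. interest=⌊678092·39/10000⌋=2644; principal=113325-2644=110681; balance=678092-110681=567411
24. interest=⌊567411·39/10000⌋=2212; principal=113325-2212=111113; balance=567411-111113=456298
25. interest=⌊456298·39/10000⌋=1779; principal=113325-1779=111546; balance=456298-111546=344752
26. interest=⌊344752·39/10000⌋=1344; principal=113325-1344=111981; balance=344752-111981=232771
27. interest=⌊232771·39/10000⌋=907; principal=113325-907=112418; balance=232771-112418=120353
28. interest=⌊120353·39/10000⌋=469; principal=113325-469=112856; balance=120353-112856=7497
29. interest=⌊7497·39/10000⌋=29; principal=min(113325-29,7497)=7497; balance=7497-7497=0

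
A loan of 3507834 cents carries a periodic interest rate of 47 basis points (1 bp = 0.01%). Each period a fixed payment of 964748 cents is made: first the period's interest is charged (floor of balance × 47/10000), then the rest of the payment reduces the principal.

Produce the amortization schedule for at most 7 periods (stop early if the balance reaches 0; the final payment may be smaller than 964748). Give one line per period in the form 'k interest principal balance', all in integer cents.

1. interest=⌊3507834·47/10000⌋=16486; principal=964748-16486=948262; balance=3507834-948262=2559572
2. interest=⌊2559572·47/10000⌋=12029; principal=964748-12029=952719; balance=2559572-952719=1606853
3. interest=⌊1606853·47/10000⌋=7552; principal=964748-7552=957196; balance=1606853-957196=649657
4. interest=⌊649657·47/10000⌋=3053; principal=min(964748-3053,649657)=649657; balance=649657-649657=0

1 16486 948262 2559572
2 12029 952719 1606853
3 7552 957196 649657
4 3053 649657 0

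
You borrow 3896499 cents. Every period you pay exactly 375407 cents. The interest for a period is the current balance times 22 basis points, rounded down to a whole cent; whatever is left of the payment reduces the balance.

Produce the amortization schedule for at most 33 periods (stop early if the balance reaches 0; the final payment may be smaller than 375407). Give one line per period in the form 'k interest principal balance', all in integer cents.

1 8572 366835 3529664
2 7765 367642 3162022
3 6956 368451 2793571
4 6145 369262 2424309
5 5333 370074 2054235
6 4519 370888 1683347
7 3703 371704 1311643
8 2885 372522 939121
9 2066 373341 565780
10 1244 374163 191617
11 421 191617 0

1. interest=⌊3896499·22/10000⌋=8572; principal=375407-8572=366835; balance=3896499-366835=3529664
2. interest=⌊3529664·22/10000⌋=7765; principal=375407-7765=367642; balance=3529664-367642=3162022
3. interest=⌊3162022·22/10000⌋=6956; principal=375407-6956=368451; balance=3162022-368451=2793571
4. interest=⌊2793571·22/10000⌋=6145; principal=375407-6145=369262; balance=2793571-369262=2424309
5. interest=⌊2424309·22/10000⌋=5333; principal=375407-5333=370074; balance=2424309-370074=2054235
6. interest=⌊2054235·22/10000⌋=4519; principal=375407-4519=370888; balance=2054235-370888=1683347
7. interest=⌊1683347·22/10000⌋=3703; principal=375407-3703=371704; balance=1683347-371704=1311643
8. interest=⌊1311643·22/10000⌋=2885; principal=375407-2885=372522; balance=1311643-372522=939121
9. interest=⌊939121·22/10000⌋=2066; principal=375407-2066=373341; balance=939121-373341=565780
10. interest=⌊565780·22/10000⌋=1244; principal=375407-1244=374163; balance=565780-374163=191617
11. interest=⌊191617·22/10000⌋=421; principal=min(375407-421,191617)=191617; balance=191617-191617=0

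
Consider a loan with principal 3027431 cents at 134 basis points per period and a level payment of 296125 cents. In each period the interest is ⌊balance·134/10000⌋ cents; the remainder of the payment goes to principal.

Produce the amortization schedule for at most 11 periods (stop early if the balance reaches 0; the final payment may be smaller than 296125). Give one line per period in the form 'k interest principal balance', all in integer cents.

1 40567 255558 2771873
2 37143 258982 2512891
3 33672 262453 2250438
4 30155 265970 1984468
5 26591 269534 1714934
6 22980 273145 1441789
7 19319 276806 1164983
8 15610 280515 884468
9 11851 284274 600194
10 8042 288083 312111
11 4182 291943 20168

1. interest=⌊3027431·134/10000⌋=40567; principal=296125-40567=255558; balance=3027431-255558=2771873
2. interest=⌊2771873·134/10000⌋=37143; principal=296125-37143=258982; balance=2771873-258982=2512891
3. interest=⌊2512891·134/10000⌋=33672; principal=296125-33672=262453; balance=2512891-262453=2250438
4. interest=⌊2250438·134/10000⌋=30155; principal=296125-30155=265970; balance=2250438-265970=1984468
5. interest=⌊1984468·134/10000⌋=26591; principal=296125-26591=269534; balance=1984468-269534=1714934
6. interest=⌊1714934·134/10000⌋=22980; principal=296125-22980=273145; balance=1714934-273145=1441789
7. interest=⌊1441789·134/10000⌋=19319; principal=296125-19319=276806; balance=1441789-276806=1164983
8. interest=⌊1164983·134/10000⌋=15610; principal=296125-15610=280515; balance=1164983-280515=884468
9. interest=⌊884468·134/10000⌋=11851; principal=296125-11851=284274; balance=884468-284274=600194
10. interest=⌊600194·134/10000⌋=8042; principal=296125-8042=288083; balance=600194-288083=312111
11. interest=⌊312111·134/10000⌋=4182; principal=296125-4182=291943; balance=312111-291943=20168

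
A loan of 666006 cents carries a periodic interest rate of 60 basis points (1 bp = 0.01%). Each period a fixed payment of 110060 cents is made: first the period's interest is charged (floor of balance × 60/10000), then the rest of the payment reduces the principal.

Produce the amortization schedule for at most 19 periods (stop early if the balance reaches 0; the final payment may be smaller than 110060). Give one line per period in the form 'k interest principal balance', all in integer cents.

1. interest=⌊666006·60/10000⌋=3996; principal=110060-3996=106064; balance=666006-106064=559942
2. interest=⌊559942·60/10000⌋=3359; principal=110060-3359=106701; balance=559942-106701=453241
3. interest=⌊453241·60/10000⌋=2719; principal=110060-2719=107341; balance=453241-107341=345900
4. interest=⌊345900·60/10000⌋=2075; principal=110060-2075=107985; balance=345900-107985=237915
5. interest=⌊237915·60/10000⌋=1427; principal=110060-1427=108633; balance=237915-108633=129282
6. interest=⌊129282·60/10000⌋=775; principal=110060-775=109285; balance=129282-109285=19997
7. interest=⌊19997·60/10000⌋=119; principal=min(110060-119,19997)=19997; balance=19997-19997=0

1 3996 106064 559942
2 3359 106701 453241
3 2719 107341 345900
4 2075 107985 237915
5 1427 108633 129282
6 775 109285 19997
7 119 19997 0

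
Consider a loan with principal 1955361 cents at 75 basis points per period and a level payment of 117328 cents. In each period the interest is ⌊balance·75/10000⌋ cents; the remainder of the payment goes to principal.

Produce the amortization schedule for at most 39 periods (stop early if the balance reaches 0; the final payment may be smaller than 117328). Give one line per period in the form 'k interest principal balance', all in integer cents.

1 14665 102663 1852698
2 13895 103433 1749265
3 13119 104209 1645056
4 12337 104991 1540065
5 11550 105778 1434287
6 10757 106571 1327716
7 9957 107371 1220345
8 9152 108176 1112169
9 8341 108987 1003182
10 7523 109805 893377
11 6700 110628 782749
12 5870 111458 671291
13 5034 112294 558997
14 4192 113136 445861
15 3343 113985 331876
16 2489 114839 217037
17 1627 115701 101336
18 760 101336 0

1. interest=⌊1955361·75/10000⌋=14665; principal=117328-14665=102663; balance=1955361-102663=1852698
2. interest=⌊1852698·75/10000⌋=13895; principal=117328-13895=103433; balance=1852698-103433=1749265
3. interest=⌊1749265·75/10000⌋=13119; principal=117328-13119=104209; balance=1749265-104209=1645056
4. interest=⌊1645056·75/10000⌋=12337; principal=117328-12337=104991; balance=1645056-104991=1540065
5. interest=⌊1540065·75/10000⌋=11550; principal=117328-11550=105778; balance=1540065-105778=1434287
6. interest=⌊1434287·75/10000⌋=10757; principal=117328-10757=106571; balance=1434287-106571=1327716
7. interest=⌊1327716·75/10000⌋=9957; principal=117328-9957=107371; balance=1327716-107371=1220345
8. interest=⌊1220345·75/10000⌋=9152; principal=117328-9152=108176; balance=1220345-108176=1112169
9. interest=⌊1112169·75/10000⌋=8341; principal=117328-8341=108987; balance=1112169-108987=1003182
10. interest=⌊1003182·75/10000⌋=7523; principal=117328-7523=109805; balance=1003182-109805=893377
11. interest=⌊893377·75/10000⌋=6700; principal=117328-6700=110628; balance=893377-110628=782749
12. interest=⌊782749·75/10000⌋=5870; principal=117328-5870=111458; balance=782749-111458=671291
13. interest=⌊671291·75/10000⌋=5034; principal=117328-5034=112294; balance=671291-112294=558997
14. interest=⌊558997·75/10000⌋=4192; principal=117328-4192=113136; balance=558997-113136=445861
15. interest=⌊445861·75/10000⌋=3343; principal=117328-3343=113985; balance=445861-113985=331876
16. interest=⌊331876·75/10000⌋=2489; principal=117328-2489=114839; balance=331876-114839=217037
17. interest=⌊217037·75/10000⌋=1627; principal=117328-1627=115701; balance=217037-115701=101336
18. interest=⌊101336·75/10000⌋=760; principal=min(117328-760,101336)=101336; balance=101336-101336=0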